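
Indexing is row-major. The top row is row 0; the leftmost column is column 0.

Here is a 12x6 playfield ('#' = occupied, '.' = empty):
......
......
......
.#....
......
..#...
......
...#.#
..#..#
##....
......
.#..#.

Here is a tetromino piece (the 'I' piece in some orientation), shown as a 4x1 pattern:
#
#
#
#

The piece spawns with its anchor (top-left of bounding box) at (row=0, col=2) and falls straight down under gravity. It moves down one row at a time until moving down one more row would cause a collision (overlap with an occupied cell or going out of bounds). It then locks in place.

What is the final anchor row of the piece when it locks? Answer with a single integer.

Answer: 1

Derivation:
Spawn at (row=0, col=2). Try each row:
  row 0: fits
  row 1: fits
  row 2: blocked -> lock at row 1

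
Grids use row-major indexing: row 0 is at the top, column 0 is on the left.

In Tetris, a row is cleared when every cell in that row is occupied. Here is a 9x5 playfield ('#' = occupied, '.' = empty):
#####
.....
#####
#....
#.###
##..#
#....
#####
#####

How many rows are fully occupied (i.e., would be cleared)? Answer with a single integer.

Answer: 4

Derivation:
Check each row:
  row 0: 0 empty cells -> FULL (clear)
  row 1: 5 empty cells -> not full
  row 2: 0 empty cells -> FULL (clear)
  row 3: 4 empty cells -> not full
  row 4: 1 empty cell -> not full
  row 5: 2 empty cells -> not full
  row 6: 4 empty cells -> not full
  row 7: 0 empty cells -> FULL (clear)
  row 8: 0 empty cells -> FULL (clear)
Total rows cleared: 4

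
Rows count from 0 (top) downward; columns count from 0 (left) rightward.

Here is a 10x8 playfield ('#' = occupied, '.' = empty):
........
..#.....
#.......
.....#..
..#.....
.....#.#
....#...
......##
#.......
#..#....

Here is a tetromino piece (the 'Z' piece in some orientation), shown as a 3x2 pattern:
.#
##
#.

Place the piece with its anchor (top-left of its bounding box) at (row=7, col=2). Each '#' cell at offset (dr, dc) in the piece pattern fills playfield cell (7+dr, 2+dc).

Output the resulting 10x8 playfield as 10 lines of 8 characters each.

Answer: ........
..#.....
#.......
.....#..
..#.....
.....#.#
....#...
...#..##
#.##....
#.##....

Derivation:
Fill (7+0,2+1) = (7,3)
Fill (7+1,2+0) = (8,2)
Fill (7+1,2+1) = (8,3)
Fill (7+2,2+0) = (9,2)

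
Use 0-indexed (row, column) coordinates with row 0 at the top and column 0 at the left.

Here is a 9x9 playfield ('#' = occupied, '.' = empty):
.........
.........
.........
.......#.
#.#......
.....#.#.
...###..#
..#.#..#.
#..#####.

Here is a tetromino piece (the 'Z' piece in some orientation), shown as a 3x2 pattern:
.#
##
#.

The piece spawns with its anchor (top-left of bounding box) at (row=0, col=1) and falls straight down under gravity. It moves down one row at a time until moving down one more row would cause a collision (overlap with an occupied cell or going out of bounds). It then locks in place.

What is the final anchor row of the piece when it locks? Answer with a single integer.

Answer: 2

Derivation:
Spawn at (row=0, col=1). Try each row:
  row 0: fits
  row 1: fits
  row 2: fits
  row 3: blocked -> lock at row 2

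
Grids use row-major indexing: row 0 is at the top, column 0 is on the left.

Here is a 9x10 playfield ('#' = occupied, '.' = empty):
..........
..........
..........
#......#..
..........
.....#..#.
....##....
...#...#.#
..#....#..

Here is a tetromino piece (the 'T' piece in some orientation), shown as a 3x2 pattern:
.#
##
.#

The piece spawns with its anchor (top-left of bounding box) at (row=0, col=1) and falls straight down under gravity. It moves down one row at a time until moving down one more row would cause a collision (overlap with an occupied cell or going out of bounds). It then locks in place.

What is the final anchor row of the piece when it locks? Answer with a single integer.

Spawn at (row=0, col=1). Try each row:
  row 0: fits
  row 1: fits
  row 2: fits
  row 3: fits
  row 4: fits
  row 5: fits
  row 6: blocked -> lock at row 5

Answer: 5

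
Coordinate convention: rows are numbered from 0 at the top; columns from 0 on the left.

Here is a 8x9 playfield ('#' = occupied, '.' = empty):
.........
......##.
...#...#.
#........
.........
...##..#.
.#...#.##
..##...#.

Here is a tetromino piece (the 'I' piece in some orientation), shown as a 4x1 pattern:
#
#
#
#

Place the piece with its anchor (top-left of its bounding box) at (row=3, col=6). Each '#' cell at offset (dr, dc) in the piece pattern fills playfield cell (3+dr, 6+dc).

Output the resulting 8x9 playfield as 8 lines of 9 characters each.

Answer: .........
......##.
...#...#.
#.....#..
......#..
...##.##.
.#...####
..##...#.

Derivation:
Fill (3+0,6+0) = (3,6)
Fill (3+1,6+0) = (4,6)
Fill (3+2,6+0) = (5,6)
Fill (3+3,6+0) = (6,6)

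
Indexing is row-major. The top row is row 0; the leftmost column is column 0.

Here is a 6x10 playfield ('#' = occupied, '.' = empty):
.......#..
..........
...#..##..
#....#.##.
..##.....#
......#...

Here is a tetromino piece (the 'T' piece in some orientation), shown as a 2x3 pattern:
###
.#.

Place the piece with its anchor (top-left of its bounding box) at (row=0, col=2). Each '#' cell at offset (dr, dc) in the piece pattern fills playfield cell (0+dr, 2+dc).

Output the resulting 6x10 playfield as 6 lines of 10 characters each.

Fill (0+0,2+0) = (0,2)
Fill (0+0,2+1) = (0,3)
Fill (0+0,2+2) = (0,4)
Fill (0+1,2+1) = (1,3)

Answer: ..###..#..
...#......
...#..##..
#....#.##.
..##.....#
......#...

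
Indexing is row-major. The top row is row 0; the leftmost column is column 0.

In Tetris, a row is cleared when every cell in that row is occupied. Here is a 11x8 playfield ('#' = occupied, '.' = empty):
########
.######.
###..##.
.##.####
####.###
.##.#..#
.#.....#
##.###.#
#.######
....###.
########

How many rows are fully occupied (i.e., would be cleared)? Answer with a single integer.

Check each row:
  row 0: 0 empty cells -> FULL (clear)
  row 1: 2 empty cells -> not full
  row 2: 3 empty cells -> not full
  row 3: 2 empty cells -> not full
  row 4: 1 empty cell -> not full
  row 5: 4 empty cells -> not full
  row 6: 6 empty cells -> not full
  row 7: 2 empty cells -> not full
  row 8: 1 empty cell -> not full
  row 9: 5 empty cells -> not full
  row 10: 0 empty cells -> FULL (clear)
Total rows cleared: 2

Answer: 2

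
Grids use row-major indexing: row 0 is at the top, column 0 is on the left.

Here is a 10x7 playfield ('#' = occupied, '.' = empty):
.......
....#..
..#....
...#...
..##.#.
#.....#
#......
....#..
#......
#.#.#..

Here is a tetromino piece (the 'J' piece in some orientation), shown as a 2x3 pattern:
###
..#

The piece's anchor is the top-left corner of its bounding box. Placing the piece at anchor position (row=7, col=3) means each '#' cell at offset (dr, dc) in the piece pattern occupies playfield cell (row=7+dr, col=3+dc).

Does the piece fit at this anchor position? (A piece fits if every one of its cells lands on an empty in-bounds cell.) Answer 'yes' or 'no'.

Answer: no

Derivation:
Check each piece cell at anchor (7, 3):
  offset (0,0) -> (7,3): empty -> OK
  offset (0,1) -> (7,4): occupied ('#') -> FAIL
  offset (0,2) -> (7,5): empty -> OK
  offset (1,2) -> (8,5): empty -> OK
All cells valid: no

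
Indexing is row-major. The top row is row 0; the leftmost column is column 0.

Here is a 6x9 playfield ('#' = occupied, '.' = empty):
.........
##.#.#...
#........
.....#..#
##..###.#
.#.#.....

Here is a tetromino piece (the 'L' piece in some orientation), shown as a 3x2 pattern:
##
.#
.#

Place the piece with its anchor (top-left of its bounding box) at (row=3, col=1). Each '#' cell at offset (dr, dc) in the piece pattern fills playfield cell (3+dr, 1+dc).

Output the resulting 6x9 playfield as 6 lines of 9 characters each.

Fill (3+0,1+0) = (3,1)
Fill (3+0,1+1) = (3,2)
Fill (3+1,1+1) = (4,2)
Fill (3+2,1+1) = (5,2)

Answer: .........
##.#.#...
#........
.##..#..#
###.###.#
.###.....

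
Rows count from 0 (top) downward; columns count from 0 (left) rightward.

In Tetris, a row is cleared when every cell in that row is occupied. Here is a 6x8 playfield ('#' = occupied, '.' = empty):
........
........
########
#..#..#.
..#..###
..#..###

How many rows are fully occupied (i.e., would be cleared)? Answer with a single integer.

Answer: 1

Derivation:
Check each row:
  row 0: 8 empty cells -> not full
  row 1: 8 empty cells -> not full
  row 2: 0 empty cells -> FULL (clear)
  row 3: 5 empty cells -> not full
  row 4: 4 empty cells -> not full
  row 5: 4 empty cells -> not full
Total rows cleared: 1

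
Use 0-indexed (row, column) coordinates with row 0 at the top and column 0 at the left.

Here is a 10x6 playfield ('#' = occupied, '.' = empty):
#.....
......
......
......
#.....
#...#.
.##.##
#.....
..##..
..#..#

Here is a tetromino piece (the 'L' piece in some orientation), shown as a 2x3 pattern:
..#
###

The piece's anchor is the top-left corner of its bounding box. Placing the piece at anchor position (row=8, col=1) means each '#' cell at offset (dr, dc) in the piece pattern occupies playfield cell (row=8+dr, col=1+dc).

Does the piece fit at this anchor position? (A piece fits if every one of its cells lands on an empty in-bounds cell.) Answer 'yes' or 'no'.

Check each piece cell at anchor (8, 1):
  offset (0,2) -> (8,3): occupied ('#') -> FAIL
  offset (1,0) -> (9,1): empty -> OK
  offset (1,1) -> (9,2): occupied ('#') -> FAIL
  offset (1,2) -> (9,3): empty -> OK
All cells valid: no

Answer: no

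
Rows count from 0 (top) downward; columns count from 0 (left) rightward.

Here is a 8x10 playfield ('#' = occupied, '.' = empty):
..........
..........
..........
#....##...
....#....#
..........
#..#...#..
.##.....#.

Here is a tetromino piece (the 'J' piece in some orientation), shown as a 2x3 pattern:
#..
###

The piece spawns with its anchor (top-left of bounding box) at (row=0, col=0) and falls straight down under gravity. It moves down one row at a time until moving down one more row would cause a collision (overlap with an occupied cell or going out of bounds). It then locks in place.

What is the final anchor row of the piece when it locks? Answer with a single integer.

Answer: 1

Derivation:
Spawn at (row=0, col=0). Try each row:
  row 0: fits
  row 1: fits
  row 2: blocked -> lock at row 1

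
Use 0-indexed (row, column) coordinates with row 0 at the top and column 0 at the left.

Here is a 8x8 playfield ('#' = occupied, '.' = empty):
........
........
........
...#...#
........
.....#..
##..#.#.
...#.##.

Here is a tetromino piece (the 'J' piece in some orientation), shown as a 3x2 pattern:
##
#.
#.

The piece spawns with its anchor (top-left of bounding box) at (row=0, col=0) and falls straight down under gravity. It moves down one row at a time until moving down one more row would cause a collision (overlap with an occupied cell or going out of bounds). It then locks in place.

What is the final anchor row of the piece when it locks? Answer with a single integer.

Answer: 3

Derivation:
Spawn at (row=0, col=0). Try each row:
  row 0: fits
  row 1: fits
  row 2: fits
  row 3: fits
  row 4: blocked -> lock at row 3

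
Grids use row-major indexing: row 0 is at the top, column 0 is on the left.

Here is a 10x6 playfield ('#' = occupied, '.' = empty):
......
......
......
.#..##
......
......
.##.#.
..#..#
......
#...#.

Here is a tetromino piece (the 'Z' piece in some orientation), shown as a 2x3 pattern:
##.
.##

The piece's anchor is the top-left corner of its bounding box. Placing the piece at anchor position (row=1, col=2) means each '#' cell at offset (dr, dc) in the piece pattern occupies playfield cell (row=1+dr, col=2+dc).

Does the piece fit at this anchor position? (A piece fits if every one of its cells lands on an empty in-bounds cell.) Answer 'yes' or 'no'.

Check each piece cell at anchor (1, 2):
  offset (0,0) -> (1,2): empty -> OK
  offset (0,1) -> (1,3): empty -> OK
  offset (1,1) -> (2,3): empty -> OK
  offset (1,2) -> (2,4): empty -> OK
All cells valid: yes

Answer: yes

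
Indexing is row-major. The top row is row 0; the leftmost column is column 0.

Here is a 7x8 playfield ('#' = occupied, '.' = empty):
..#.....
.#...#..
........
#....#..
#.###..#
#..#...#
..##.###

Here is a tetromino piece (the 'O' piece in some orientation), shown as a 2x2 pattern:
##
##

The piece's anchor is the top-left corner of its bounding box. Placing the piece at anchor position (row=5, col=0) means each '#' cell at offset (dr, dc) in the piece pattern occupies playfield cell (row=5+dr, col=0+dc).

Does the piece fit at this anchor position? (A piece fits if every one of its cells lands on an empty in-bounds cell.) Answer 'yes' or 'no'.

Check each piece cell at anchor (5, 0):
  offset (0,0) -> (5,0): occupied ('#') -> FAIL
  offset (0,1) -> (5,1): empty -> OK
  offset (1,0) -> (6,0): empty -> OK
  offset (1,1) -> (6,1): empty -> OK
All cells valid: no

Answer: no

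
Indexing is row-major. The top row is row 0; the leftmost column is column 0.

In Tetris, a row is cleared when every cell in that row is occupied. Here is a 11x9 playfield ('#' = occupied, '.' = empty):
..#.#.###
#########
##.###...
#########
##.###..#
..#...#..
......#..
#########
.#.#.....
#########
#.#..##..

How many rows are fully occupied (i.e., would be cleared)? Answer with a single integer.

Answer: 4

Derivation:
Check each row:
  row 0: 4 empty cells -> not full
  row 1: 0 empty cells -> FULL (clear)
  row 2: 4 empty cells -> not full
  row 3: 0 empty cells -> FULL (clear)
  row 4: 3 empty cells -> not full
  row 5: 7 empty cells -> not full
  row 6: 8 empty cells -> not full
  row 7: 0 empty cells -> FULL (clear)
  row 8: 7 empty cells -> not full
  row 9: 0 empty cells -> FULL (clear)
  row 10: 5 empty cells -> not full
Total rows cleared: 4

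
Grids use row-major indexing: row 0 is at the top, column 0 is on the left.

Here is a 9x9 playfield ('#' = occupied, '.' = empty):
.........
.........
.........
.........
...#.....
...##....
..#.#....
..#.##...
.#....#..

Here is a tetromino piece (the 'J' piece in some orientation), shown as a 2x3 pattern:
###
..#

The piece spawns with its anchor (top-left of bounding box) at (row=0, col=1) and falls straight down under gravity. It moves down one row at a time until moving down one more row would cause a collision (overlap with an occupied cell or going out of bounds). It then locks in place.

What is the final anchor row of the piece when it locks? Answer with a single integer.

Answer: 2

Derivation:
Spawn at (row=0, col=1). Try each row:
  row 0: fits
  row 1: fits
  row 2: fits
  row 3: blocked -> lock at row 2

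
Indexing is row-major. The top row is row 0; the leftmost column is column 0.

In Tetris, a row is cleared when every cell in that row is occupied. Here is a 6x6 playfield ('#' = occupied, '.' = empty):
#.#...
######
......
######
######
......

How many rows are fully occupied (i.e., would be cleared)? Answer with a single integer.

Answer: 3

Derivation:
Check each row:
  row 0: 4 empty cells -> not full
  row 1: 0 empty cells -> FULL (clear)
  row 2: 6 empty cells -> not full
  row 3: 0 empty cells -> FULL (clear)
  row 4: 0 empty cells -> FULL (clear)
  row 5: 6 empty cells -> not full
Total rows cleared: 3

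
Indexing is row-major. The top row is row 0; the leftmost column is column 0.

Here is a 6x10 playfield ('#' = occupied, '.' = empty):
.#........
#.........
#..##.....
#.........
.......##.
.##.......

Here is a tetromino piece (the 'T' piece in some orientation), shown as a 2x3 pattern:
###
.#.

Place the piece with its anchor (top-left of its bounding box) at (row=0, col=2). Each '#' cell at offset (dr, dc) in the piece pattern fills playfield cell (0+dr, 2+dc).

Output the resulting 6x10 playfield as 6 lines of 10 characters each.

Answer: .####.....
#..#......
#..##.....
#.........
.......##.
.##.......

Derivation:
Fill (0+0,2+0) = (0,2)
Fill (0+0,2+1) = (0,3)
Fill (0+0,2+2) = (0,4)
Fill (0+1,2+1) = (1,3)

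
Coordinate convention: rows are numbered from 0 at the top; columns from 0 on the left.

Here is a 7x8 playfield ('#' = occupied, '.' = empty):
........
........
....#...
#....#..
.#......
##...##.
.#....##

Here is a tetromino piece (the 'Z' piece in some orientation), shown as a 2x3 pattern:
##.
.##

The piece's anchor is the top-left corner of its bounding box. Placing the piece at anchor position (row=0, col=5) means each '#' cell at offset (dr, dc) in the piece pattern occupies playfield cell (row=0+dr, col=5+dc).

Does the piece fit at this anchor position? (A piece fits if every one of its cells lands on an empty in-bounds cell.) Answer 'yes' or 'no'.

Answer: yes

Derivation:
Check each piece cell at anchor (0, 5):
  offset (0,0) -> (0,5): empty -> OK
  offset (0,1) -> (0,6): empty -> OK
  offset (1,1) -> (1,6): empty -> OK
  offset (1,2) -> (1,7): empty -> OK
All cells valid: yes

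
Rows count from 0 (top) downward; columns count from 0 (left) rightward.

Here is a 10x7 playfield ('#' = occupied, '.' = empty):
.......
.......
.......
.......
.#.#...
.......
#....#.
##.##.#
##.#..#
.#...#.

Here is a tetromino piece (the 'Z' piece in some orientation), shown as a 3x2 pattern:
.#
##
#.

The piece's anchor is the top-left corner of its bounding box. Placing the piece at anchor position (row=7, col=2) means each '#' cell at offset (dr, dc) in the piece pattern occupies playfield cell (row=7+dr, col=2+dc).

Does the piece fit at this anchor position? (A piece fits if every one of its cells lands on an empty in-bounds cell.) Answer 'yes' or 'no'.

Check each piece cell at anchor (7, 2):
  offset (0,1) -> (7,3): occupied ('#') -> FAIL
  offset (1,0) -> (8,2): empty -> OK
  offset (1,1) -> (8,3): occupied ('#') -> FAIL
  offset (2,0) -> (9,2): empty -> OK
All cells valid: no

Answer: no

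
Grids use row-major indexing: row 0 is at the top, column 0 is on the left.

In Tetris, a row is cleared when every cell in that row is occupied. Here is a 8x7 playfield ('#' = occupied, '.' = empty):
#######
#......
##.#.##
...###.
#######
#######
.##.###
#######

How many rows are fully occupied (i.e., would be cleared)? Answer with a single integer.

Answer: 4

Derivation:
Check each row:
  row 0: 0 empty cells -> FULL (clear)
  row 1: 6 empty cells -> not full
  row 2: 2 empty cells -> not full
  row 3: 4 empty cells -> not full
  row 4: 0 empty cells -> FULL (clear)
  row 5: 0 empty cells -> FULL (clear)
  row 6: 2 empty cells -> not full
  row 7: 0 empty cells -> FULL (clear)
Total rows cleared: 4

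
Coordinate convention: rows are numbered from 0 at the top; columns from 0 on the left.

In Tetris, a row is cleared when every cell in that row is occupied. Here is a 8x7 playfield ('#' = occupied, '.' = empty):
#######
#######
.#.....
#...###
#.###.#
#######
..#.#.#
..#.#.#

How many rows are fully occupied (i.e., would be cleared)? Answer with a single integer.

Answer: 3

Derivation:
Check each row:
  row 0: 0 empty cells -> FULL (clear)
  row 1: 0 empty cells -> FULL (clear)
  row 2: 6 empty cells -> not full
  row 3: 3 empty cells -> not full
  row 4: 2 empty cells -> not full
  row 5: 0 empty cells -> FULL (clear)
  row 6: 4 empty cells -> not full
  row 7: 4 empty cells -> not full
Total rows cleared: 3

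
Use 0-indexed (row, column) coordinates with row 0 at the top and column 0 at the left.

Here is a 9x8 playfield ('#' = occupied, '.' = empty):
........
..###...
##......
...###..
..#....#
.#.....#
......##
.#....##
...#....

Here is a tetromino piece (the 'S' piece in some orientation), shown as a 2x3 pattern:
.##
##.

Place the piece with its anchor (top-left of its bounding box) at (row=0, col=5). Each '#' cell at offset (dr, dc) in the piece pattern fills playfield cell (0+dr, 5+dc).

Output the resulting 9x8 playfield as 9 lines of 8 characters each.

Fill (0+0,5+1) = (0,6)
Fill (0+0,5+2) = (0,7)
Fill (0+1,5+0) = (1,5)
Fill (0+1,5+1) = (1,6)

Answer: ......##
..#####.
##......
...###..
..#....#
.#.....#
......##
.#....##
...#....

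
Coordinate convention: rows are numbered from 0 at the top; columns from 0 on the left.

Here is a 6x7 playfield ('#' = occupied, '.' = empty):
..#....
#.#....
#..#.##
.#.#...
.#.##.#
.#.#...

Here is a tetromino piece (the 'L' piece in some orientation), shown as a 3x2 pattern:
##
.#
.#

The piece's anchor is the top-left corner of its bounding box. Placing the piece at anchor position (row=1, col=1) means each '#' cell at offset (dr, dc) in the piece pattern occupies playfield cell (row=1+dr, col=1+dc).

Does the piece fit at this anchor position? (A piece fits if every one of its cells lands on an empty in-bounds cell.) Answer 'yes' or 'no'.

Check each piece cell at anchor (1, 1):
  offset (0,0) -> (1,1): empty -> OK
  offset (0,1) -> (1,2): occupied ('#') -> FAIL
  offset (1,1) -> (2,2): empty -> OK
  offset (2,1) -> (3,2): empty -> OK
All cells valid: no

Answer: no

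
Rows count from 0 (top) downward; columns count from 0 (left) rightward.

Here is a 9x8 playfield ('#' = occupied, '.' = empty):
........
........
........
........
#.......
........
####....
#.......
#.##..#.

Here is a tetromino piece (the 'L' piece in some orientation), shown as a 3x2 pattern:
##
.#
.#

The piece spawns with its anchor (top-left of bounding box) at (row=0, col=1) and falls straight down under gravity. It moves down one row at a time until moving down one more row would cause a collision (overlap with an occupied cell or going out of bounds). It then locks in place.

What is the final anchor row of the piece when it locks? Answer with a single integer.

Spawn at (row=0, col=1). Try each row:
  row 0: fits
  row 1: fits
  row 2: fits
  row 3: fits
  row 4: blocked -> lock at row 3

Answer: 3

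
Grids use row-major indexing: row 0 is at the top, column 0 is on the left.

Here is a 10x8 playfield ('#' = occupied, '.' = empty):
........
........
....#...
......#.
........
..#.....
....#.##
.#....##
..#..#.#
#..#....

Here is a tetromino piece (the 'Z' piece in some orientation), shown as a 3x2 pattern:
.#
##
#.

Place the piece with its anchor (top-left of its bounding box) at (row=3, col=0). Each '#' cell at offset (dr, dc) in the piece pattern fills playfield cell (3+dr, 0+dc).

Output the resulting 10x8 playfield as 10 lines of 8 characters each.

Fill (3+0,0+1) = (3,1)
Fill (3+1,0+0) = (4,0)
Fill (3+1,0+1) = (4,1)
Fill (3+2,0+0) = (5,0)

Answer: ........
........
....#...
.#....#.
##......
#.#.....
....#.##
.#....##
..#..#.#
#..#....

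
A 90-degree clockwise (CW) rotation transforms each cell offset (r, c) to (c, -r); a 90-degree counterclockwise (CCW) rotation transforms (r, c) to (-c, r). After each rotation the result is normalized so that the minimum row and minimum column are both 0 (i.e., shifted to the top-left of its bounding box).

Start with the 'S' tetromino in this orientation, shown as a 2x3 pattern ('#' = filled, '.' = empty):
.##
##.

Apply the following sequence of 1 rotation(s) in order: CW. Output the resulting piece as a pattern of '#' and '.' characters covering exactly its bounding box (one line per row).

Answer: #.
##
.#

Derivation:
Start:
.##
##.
After rotation 1 (CW):
#.
##
.#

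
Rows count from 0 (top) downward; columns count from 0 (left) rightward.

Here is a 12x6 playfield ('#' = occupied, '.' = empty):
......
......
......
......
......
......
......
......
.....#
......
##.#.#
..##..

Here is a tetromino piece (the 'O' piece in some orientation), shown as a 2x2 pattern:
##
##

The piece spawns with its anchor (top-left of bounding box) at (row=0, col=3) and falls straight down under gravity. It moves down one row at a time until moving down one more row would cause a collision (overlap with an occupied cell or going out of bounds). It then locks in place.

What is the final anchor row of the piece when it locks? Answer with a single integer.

Answer: 8

Derivation:
Spawn at (row=0, col=3). Try each row:
  row 0: fits
  row 1: fits
  row 2: fits
  row 3: fits
  row 4: fits
  row 5: fits
  row 6: fits
  row 7: fits
  row 8: fits
  row 9: blocked -> lock at row 8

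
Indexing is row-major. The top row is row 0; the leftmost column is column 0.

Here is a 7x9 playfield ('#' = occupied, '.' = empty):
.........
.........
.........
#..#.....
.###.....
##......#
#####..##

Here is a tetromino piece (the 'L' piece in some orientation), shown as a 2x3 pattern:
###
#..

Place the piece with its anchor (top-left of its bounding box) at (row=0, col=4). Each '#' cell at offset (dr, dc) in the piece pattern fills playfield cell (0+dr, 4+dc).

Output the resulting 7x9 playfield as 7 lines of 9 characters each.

Fill (0+0,4+0) = (0,4)
Fill (0+0,4+1) = (0,5)
Fill (0+0,4+2) = (0,6)
Fill (0+1,4+0) = (1,4)

Answer: ....###..
....#....
.........
#..#.....
.###.....
##......#
#####..##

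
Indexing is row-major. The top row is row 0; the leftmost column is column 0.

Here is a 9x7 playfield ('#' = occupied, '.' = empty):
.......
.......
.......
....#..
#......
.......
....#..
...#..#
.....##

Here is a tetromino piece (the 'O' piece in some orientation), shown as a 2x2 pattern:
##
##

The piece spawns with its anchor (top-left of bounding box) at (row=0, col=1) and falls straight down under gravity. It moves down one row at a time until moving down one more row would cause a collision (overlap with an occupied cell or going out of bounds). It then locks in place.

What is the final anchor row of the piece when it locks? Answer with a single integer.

Spawn at (row=0, col=1). Try each row:
  row 0: fits
  row 1: fits
  row 2: fits
  row 3: fits
  row 4: fits
  row 5: fits
  row 6: fits
  row 7: fits
  row 8: blocked -> lock at row 7

Answer: 7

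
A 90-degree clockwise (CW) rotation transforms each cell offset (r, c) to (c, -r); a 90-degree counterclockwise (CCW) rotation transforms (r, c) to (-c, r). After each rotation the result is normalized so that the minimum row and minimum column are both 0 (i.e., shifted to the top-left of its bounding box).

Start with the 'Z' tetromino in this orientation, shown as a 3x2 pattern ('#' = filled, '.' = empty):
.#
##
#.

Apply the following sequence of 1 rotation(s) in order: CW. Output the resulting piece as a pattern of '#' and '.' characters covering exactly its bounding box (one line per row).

Start:
.#
##
#.
After rotation 1 (CW):
##.
.##

Answer: ##.
.##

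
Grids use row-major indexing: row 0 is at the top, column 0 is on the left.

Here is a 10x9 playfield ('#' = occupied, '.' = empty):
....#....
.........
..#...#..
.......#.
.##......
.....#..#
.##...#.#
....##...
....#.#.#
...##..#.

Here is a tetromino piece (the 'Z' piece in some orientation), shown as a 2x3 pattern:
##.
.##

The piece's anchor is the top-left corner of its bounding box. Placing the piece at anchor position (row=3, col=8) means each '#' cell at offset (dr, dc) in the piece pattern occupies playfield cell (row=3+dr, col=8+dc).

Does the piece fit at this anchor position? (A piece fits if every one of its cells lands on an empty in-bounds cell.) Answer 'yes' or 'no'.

Check each piece cell at anchor (3, 8):
  offset (0,0) -> (3,8): empty -> OK
  offset (0,1) -> (3,9): out of bounds -> FAIL
  offset (1,1) -> (4,9): out of bounds -> FAIL
  offset (1,2) -> (4,10): out of bounds -> FAIL
All cells valid: no

Answer: no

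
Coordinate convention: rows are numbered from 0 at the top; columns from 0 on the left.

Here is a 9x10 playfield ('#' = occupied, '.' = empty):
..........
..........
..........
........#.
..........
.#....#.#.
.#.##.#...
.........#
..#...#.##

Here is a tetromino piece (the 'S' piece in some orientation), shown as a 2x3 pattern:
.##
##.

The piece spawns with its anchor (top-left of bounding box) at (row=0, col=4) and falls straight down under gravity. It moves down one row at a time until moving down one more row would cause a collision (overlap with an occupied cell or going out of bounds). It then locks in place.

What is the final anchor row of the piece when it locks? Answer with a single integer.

Answer: 4

Derivation:
Spawn at (row=0, col=4). Try each row:
  row 0: fits
  row 1: fits
  row 2: fits
  row 3: fits
  row 4: fits
  row 5: blocked -> lock at row 4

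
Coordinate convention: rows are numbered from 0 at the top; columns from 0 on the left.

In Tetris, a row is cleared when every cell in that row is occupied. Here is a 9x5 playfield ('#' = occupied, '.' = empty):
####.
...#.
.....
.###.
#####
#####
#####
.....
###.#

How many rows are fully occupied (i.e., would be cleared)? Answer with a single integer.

Check each row:
  row 0: 1 empty cell -> not full
  row 1: 4 empty cells -> not full
  row 2: 5 empty cells -> not full
  row 3: 2 empty cells -> not full
  row 4: 0 empty cells -> FULL (clear)
  row 5: 0 empty cells -> FULL (clear)
  row 6: 0 empty cells -> FULL (clear)
  row 7: 5 empty cells -> not full
  row 8: 1 empty cell -> not full
Total rows cleared: 3

Answer: 3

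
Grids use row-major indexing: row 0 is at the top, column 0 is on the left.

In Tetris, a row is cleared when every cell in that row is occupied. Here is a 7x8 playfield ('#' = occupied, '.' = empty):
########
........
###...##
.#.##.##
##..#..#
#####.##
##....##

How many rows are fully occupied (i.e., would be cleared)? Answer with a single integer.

Answer: 1

Derivation:
Check each row:
  row 0: 0 empty cells -> FULL (clear)
  row 1: 8 empty cells -> not full
  row 2: 3 empty cells -> not full
  row 3: 3 empty cells -> not full
  row 4: 4 empty cells -> not full
  row 5: 1 empty cell -> not full
  row 6: 4 empty cells -> not full
Total rows cleared: 1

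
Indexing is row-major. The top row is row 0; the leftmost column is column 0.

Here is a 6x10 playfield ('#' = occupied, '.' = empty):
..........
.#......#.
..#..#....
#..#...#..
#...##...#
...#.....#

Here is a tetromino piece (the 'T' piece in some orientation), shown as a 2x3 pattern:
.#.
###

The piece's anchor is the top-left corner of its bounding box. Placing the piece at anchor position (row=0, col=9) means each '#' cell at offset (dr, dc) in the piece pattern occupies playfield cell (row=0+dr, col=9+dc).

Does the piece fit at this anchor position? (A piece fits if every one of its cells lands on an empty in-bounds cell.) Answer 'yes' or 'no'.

Answer: no

Derivation:
Check each piece cell at anchor (0, 9):
  offset (0,1) -> (0,10): out of bounds -> FAIL
  offset (1,0) -> (1,9): empty -> OK
  offset (1,1) -> (1,10): out of bounds -> FAIL
  offset (1,2) -> (1,11): out of bounds -> FAIL
All cells valid: no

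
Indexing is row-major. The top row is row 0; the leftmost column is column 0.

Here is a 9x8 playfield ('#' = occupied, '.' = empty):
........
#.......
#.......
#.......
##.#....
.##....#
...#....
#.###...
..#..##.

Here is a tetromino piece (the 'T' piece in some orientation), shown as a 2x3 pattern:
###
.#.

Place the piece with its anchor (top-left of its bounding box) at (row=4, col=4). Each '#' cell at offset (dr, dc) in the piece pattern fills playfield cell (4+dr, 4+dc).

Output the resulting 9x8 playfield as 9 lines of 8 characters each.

Fill (4+0,4+0) = (4,4)
Fill (4+0,4+1) = (4,5)
Fill (4+0,4+2) = (4,6)
Fill (4+1,4+1) = (5,5)

Answer: ........
#.......
#.......
#.......
##.####.
.##..#.#
...#....
#.###...
..#..##.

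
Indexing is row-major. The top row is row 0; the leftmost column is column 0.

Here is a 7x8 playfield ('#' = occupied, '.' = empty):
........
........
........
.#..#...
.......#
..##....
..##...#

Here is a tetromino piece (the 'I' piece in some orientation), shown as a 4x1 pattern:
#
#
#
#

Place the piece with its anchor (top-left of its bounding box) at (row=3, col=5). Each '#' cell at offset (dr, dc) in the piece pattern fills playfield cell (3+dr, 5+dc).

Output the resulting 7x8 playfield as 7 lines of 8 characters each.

Fill (3+0,5+0) = (3,5)
Fill (3+1,5+0) = (4,5)
Fill (3+2,5+0) = (5,5)
Fill (3+3,5+0) = (6,5)

Answer: ........
........
........
.#..##..
.....#.#
..##.#..
..##.#.#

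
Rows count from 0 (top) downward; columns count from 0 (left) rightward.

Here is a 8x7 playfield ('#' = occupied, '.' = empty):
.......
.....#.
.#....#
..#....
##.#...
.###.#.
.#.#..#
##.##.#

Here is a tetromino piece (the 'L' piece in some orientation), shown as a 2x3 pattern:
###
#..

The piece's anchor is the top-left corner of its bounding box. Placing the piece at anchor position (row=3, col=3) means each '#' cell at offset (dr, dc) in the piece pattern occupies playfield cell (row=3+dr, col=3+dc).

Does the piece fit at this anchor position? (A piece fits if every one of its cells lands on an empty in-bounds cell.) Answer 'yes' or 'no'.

Answer: no

Derivation:
Check each piece cell at anchor (3, 3):
  offset (0,0) -> (3,3): empty -> OK
  offset (0,1) -> (3,4): empty -> OK
  offset (0,2) -> (3,5): empty -> OK
  offset (1,0) -> (4,3): occupied ('#') -> FAIL
All cells valid: no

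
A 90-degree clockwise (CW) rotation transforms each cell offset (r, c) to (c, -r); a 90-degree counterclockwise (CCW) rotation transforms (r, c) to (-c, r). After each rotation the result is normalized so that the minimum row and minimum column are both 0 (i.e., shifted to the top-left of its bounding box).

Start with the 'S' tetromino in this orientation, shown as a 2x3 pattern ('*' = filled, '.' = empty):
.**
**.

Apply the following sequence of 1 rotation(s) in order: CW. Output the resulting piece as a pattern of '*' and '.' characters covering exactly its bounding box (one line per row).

Answer: *.
**
.*

Derivation:
Start:
.**
**.
After rotation 1 (CW):
*.
**
.*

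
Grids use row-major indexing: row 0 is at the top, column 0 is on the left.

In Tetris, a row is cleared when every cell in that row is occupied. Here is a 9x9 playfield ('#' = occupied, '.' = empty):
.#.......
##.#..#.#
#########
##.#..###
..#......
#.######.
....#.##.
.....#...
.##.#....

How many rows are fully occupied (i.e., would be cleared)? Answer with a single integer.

Check each row:
  row 0: 8 empty cells -> not full
  row 1: 4 empty cells -> not full
  row 2: 0 empty cells -> FULL (clear)
  row 3: 3 empty cells -> not full
  row 4: 8 empty cells -> not full
  row 5: 2 empty cells -> not full
  row 6: 6 empty cells -> not full
  row 7: 8 empty cells -> not full
  row 8: 6 empty cells -> not full
Total rows cleared: 1

Answer: 1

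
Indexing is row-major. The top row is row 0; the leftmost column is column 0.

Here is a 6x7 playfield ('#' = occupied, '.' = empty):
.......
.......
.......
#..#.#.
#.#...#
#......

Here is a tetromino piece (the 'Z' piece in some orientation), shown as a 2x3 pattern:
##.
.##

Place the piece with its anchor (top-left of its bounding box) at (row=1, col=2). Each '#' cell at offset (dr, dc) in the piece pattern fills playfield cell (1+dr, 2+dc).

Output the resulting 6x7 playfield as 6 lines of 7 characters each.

Answer: .......
..##...
...##..
#..#.#.
#.#...#
#......

Derivation:
Fill (1+0,2+0) = (1,2)
Fill (1+0,2+1) = (1,3)
Fill (1+1,2+1) = (2,3)
Fill (1+1,2+2) = (2,4)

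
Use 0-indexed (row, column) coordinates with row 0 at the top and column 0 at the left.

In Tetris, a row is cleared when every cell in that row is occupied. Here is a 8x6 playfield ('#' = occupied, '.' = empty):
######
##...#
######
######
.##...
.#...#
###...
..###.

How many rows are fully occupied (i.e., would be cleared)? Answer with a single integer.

Answer: 3

Derivation:
Check each row:
  row 0: 0 empty cells -> FULL (clear)
  row 1: 3 empty cells -> not full
  row 2: 0 empty cells -> FULL (clear)
  row 3: 0 empty cells -> FULL (clear)
  row 4: 4 empty cells -> not full
  row 5: 4 empty cells -> not full
  row 6: 3 empty cells -> not full
  row 7: 3 empty cells -> not full
Total rows cleared: 3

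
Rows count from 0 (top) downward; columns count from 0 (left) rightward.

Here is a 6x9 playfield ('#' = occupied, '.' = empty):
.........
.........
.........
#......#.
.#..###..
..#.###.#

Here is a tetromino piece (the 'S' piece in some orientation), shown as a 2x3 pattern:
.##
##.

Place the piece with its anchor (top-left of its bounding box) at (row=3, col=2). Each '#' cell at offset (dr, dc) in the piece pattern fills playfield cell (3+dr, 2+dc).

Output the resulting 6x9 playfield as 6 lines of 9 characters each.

Fill (3+0,2+1) = (3,3)
Fill (3+0,2+2) = (3,4)
Fill (3+1,2+0) = (4,2)
Fill (3+1,2+1) = (4,3)

Answer: .........
.........
.........
#..##..#.
.######..
..#.###.#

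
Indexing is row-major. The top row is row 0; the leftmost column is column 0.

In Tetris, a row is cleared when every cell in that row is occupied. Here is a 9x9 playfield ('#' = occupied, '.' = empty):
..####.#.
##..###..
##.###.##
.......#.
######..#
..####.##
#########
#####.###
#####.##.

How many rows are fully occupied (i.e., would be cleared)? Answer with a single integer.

Answer: 1

Derivation:
Check each row:
  row 0: 4 empty cells -> not full
  row 1: 4 empty cells -> not full
  row 2: 2 empty cells -> not full
  row 3: 8 empty cells -> not full
  row 4: 2 empty cells -> not full
  row 5: 3 empty cells -> not full
  row 6: 0 empty cells -> FULL (clear)
  row 7: 1 empty cell -> not full
  row 8: 2 empty cells -> not full
Total rows cleared: 1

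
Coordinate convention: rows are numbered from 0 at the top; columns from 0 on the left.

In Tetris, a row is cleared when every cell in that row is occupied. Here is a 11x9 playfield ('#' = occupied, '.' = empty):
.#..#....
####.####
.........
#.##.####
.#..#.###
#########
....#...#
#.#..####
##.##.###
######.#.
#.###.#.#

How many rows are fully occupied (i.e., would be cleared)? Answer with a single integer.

Check each row:
  row 0: 7 empty cells -> not full
  row 1: 1 empty cell -> not full
  row 2: 9 empty cells -> not full
  row 3: 2 empty cells -> not full
  row 4: 4 empty cells -> not full
  row 5: 0 empty cells -> FULL (clear)
  row 6: 7 empty cells -> not full
  row 7: 3 empty cells -> not full
  row 8: 2 empty cells -> not full
  row 9: 2 empty cells -> not full
  row 10: 3 empty cells -> not full
Total rows cleared: 1

Answer: 1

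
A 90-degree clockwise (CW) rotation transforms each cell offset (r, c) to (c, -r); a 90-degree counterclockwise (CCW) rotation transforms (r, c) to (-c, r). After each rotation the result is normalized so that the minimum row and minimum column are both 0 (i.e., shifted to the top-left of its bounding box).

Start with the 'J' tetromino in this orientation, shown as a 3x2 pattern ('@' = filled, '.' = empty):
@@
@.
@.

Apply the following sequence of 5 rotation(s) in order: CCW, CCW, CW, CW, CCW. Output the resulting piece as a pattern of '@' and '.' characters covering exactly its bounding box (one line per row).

Start:
@@
@.
@.
After rotation 1 (CCW):
@..
@@@
After rotation 2 (CCW):
.@
.@
@@
After rotation 3 (CW):
@..
@@@
After rotation 4 (CW):
@@
@.
@.
After rotation 5 (CCW):
@..
@@@

Answer: @..
@@@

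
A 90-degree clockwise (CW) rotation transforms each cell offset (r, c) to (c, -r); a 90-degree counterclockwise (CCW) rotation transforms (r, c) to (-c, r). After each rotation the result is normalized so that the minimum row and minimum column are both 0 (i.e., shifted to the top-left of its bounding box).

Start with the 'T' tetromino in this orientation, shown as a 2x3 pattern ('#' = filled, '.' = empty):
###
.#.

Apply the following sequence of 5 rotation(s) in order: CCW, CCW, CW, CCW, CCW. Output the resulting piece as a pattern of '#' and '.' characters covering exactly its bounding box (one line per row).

Answer: .#
##
.#

Derivation:
Start:
###
.#.
After rotation 1 (CCW):
#.
##
#.
After rotation 2 (CCW):
.#.
###
After rotation 3 (CW):
#.
##
#.
After rotation 4 (CCW):
.#.
###
After rotation 5 (CCW):
.#
##
.#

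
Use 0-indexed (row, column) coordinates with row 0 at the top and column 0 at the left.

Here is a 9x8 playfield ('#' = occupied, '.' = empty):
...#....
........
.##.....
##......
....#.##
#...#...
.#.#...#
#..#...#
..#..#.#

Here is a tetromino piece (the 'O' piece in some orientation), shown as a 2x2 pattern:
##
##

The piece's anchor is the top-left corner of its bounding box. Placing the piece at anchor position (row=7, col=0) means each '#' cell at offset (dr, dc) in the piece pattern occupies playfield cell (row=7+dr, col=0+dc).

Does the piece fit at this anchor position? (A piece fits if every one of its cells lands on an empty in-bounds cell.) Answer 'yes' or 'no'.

Check each piece cell at anchor (7, 0):
  offset (0,0) -> (7,0): occupied ('#') -> FAIL
  offset (0,1) -> (7,1): empty -> OK
  offset (1,0) -> (8,0): empty -> OK
  offset (1,1) -> (8,1): empty -> OK
All cells valid: no

Answer: no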